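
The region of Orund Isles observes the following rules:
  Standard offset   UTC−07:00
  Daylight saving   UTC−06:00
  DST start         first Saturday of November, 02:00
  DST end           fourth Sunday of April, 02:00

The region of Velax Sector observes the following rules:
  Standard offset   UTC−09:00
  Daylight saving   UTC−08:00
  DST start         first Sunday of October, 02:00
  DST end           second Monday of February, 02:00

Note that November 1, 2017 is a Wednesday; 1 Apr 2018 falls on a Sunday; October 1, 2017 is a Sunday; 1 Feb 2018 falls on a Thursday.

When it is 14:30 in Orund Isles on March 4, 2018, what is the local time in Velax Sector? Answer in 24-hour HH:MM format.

1 November 2017 is a Wednesday, so the first Saturday is November 4.
1 April 2018 is a Sunday, so the first Sunday is April 1 and the fourth is April 22.
Daylight saving runs 4 November 2017 – 22 April 2018; March 4, 2018 is inside that window, so Orund Isles is at UTC−06:00.
14:30 Orund Isles + 6h = 20:30 UTC.
1 October 2017 is a Sunday, so the first Sunday is October 1.
1 February 2018 is a Thursday, so the first Monday is February 5 and the second is February 12.
At the standard offset (UTC−09:00), 20:30 UTC − 9h = 11:30 Velax Sector standard time.
Daylight saving runs 1 October 2017 – 12 February 2018; the standard-time date in Velax Sector, March 4, 2018, is outside that window, so Velax Sector is on standard time at UTC−09:00.
20:30 UTC − 9h = 11:30 Velax Sector.

11:30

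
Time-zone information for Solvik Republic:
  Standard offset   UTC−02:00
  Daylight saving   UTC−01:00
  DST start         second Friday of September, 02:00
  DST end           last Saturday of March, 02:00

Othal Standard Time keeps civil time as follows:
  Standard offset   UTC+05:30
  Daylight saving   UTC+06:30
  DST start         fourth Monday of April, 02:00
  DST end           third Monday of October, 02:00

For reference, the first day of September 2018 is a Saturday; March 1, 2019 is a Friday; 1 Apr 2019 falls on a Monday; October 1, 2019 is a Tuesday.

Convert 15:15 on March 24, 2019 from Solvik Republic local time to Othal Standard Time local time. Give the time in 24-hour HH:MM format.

1 September 2018 is a Saturday, so the first Friday is September 7 and the second is September 14.
1 March 2019 is a Friday, so Saturdays fall on 2, 9, 16, 23, 30; the last is March 30.
March 24, 2019 lies within the daylight-saving period (14 September 2018 – 30 March 2019), so Solvik Republic is on daylight time, UTC−01:00.
15:15 Solvik Republic + 1h = 16:15 UTC.
1 April 2019 is a Monday, so the first Monday is April 1 and the fourth is April 22.
1 October 2019 is a Tuesday, so the first Monday is October 7 and the third is October 21.
At the standard offset (UTC+05:30), 16:15 UTC + 5h30m = 21:45 Othal Standard Time standard time.
Daylight saving runs 22 April – 21 October; the standard-time date in Othal Standard Time, March 24, 2019, is outside that window, so Othal Standard Time is on standard time at UTC+05:30.
16:15 UTC + 5h30m = 21:45 Othal Standard Time.

21:45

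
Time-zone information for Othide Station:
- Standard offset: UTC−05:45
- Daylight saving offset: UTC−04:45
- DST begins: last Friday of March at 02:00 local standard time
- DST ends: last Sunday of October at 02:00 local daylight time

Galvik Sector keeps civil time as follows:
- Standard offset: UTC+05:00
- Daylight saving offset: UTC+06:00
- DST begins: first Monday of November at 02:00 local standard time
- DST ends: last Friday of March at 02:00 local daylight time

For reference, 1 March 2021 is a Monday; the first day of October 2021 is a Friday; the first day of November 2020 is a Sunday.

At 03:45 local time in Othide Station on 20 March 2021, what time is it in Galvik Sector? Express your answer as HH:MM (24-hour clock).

15:30

1 March 2021 is a Monday, so Fridays fall on 5, 12, 19, 26; the last is March 26.
1 October 2021 is a Friday, so Sundays fall on 3, 10, 17, 24, 31; the last is October 31.
Daylight saving runs 26 March – 31 October; 20 March 2021 is outside that window, so Othide Station is on standard time at UTC−05:45.
03:45 Othide Station + 5h45m = 09:30 UTC.
1 November 2020 is a Sunday, so the first Monday is November 2.
1 March 2021 is a Monday, so Fridays fall on 5, 12, 19, 26; the last is March 26.
At the standard offset (UTC+05:00), 09:30 UTC + 5h = 14:30 Galvik Sector standard time.
The standard-time date in Galvik Sector, 20 March 2021, falls between 2 November 2020 and 26 March 2021, so daylight saving is in effect and Galvik Sector is at UTC+06:00.
09:30 UTC + 6h = 15:30 Galvik Sector.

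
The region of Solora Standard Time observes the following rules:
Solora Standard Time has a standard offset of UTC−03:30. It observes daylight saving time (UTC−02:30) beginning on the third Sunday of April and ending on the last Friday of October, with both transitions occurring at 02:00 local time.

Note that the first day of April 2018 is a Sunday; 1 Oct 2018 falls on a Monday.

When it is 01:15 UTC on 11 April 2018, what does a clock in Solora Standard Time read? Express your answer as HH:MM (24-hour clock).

21:45

1 April 2018 is a Sunday, so the first Sunday is April 1 and the third is April 15.
1 October 2018 is a Monday, so Fridays fall on 5, 12, 19, 26; the last is October 26.
At the standard offset (UTC−03:30), 01:15 UTC − 3h30m = 21:45 Solora Standard Time standard time (rolling into the previous day, 10 April 2018).
The standard-time date in Solora Standard Time, 10 April 2018, is outside the daylight-saving period (15 April – 26 October), so Solora Standard Time is on standard time, UTC−03:30.
01:15 UTC − 3h30m = 21:45 local (rolling into the previous day, 10 April 2018).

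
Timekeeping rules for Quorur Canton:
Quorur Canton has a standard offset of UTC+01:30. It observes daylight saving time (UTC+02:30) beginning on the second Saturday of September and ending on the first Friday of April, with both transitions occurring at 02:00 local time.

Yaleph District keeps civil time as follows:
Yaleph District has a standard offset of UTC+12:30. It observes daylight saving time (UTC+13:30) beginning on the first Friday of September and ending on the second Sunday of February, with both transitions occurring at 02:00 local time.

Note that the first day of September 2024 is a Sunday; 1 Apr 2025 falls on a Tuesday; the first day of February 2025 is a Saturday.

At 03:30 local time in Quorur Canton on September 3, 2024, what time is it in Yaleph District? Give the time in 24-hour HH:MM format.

14:30

1 September 2024 is a Sunday, so the first Saturday is September 7 and the second is September 14.
1 April 2025 is a Tuesday, so the first Friday is April 4.
Daylight saving runs 14 September 2024 – 4 April 2025; September 3, 2024 is outside that window, so Quorur Canton is on standard time at UTC+01:30.
03:30 Quorur Canton − 1h30m = 02:00 UTC.
1 September 2024 is a Sunday, so the first Friday is September 6.
1 February 2025 is a Saturday, so the first Sunday is February 2 and the second is February 9.
At the standard offset (UTC+12:30), 02:00 UTC + 12h30m = 14:30 Yaleph District standard time.
The standard-time date in Yaleph District, September 3, 2024, does not fall between 6 September 2024 and 9 February 2025, so daylight saving is not in effect and Yaleph District is at UTC+12:30.
02:00 UTC + 12h30m = 14:30 Yaleph District.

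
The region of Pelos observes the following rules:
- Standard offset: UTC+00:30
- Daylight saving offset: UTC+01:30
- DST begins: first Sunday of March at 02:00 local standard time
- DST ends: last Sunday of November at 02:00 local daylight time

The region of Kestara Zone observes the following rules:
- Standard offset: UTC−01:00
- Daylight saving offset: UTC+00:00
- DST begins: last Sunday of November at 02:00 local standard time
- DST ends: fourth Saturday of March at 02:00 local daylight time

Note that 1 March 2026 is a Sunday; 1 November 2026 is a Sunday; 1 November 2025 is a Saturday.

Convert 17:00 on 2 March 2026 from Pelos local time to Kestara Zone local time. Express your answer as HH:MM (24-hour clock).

15:30

1 March 2026 is a Sunday, so the first Sunday is March 1.
1 November 2026 is a Sunday, so Sundays fall on 1, 8, 15, 22, 29; the last is November 29.
2 March 2026 lies within the daylight-saving period (1 March – 29 November), so Pelos is on daylight time, UTC+01:30.
17:00 Pelos − 1h30m = 15:30 UTC.
1 November 2025 is a Saturday, so Sundays fall on 2, 9, 16, 23, 30; the last is November 30.
1 March 2026 is a Sunday, so the first Saturday is March 7 and the fourth is March 28.
At the standard offset (UTC−01:00), 15:30 UTC − 1h = 14:30 Kestara Zone standard time.
Daylight saving runs 30 November 2025 – 28 March 2026; the standard-time date in Kestara Zone, 2 March 2026, is inside that window, so Kestara Zone is at UTC+00:00.
15:30 UTC + 0h = 15:30 Kestara Zone.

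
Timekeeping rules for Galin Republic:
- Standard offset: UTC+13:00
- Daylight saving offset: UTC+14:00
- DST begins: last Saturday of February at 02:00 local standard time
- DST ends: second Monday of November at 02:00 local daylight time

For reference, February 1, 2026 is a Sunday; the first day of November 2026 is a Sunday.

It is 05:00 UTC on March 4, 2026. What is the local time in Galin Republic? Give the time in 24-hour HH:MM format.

19:00

1 February 2026 is a Sunday, so Saturdays fall on 7, 14, 21, 28; the last is February 28.
1 November 2026 is a Sunday, so the first Monday is November 2 and the second is November 9.
At the standard offset (UTC+13:00), 05:00 UTC + 13h = 18:00 Galin Republic standard time.
The standard-time date in Galin Republic, March 4, 2026, falls between 28 February and 9 November, so daylight saving is in effect and Galin Republic is at UTC+14:00.
05:00 UTC + 14h = 19:00 local.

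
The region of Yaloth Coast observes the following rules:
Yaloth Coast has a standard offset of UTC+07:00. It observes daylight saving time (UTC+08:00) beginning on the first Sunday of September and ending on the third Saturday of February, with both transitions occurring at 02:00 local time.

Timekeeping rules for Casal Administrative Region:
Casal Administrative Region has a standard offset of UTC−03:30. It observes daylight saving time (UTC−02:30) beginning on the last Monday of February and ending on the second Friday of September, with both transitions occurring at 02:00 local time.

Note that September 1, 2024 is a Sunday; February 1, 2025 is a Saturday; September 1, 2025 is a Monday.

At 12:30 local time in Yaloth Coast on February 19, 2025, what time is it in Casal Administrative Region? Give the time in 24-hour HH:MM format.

02:00

1 September 2024 is a Sunday, so the first Sunday is September 1.
1 February 2025 is a Saturday, so the first Saturday is February 1 and the third is February 15.
Daylight saving runs 1 September 2024 – 15 February 2025; February 19, 2025 is outside that window, so Yaloth Coast is on standard time at UTC+07:00.
12:30 Yaloth Coast − 7h = 05:30 UTC.
1 February 2025 is a Saturday, so Mondays fall on 3, 10, 17, 24; the last is February 24.
1 September 2025 is a Monday, so the first Friday is September 5 and the second is September 12.
At the standard offset (UTC−03:30), 05:30 UTC − 3h30m = 02:00 Casal Administrative Region standard time.
The standard-time date in Casal Administrative Region, February 19, 2025, is outside the daylight-saving period (24 February – 12 September), so Casal Administrative Region is on standard time, UTC−03:30.
05:30 UTC − 3h30m = 02:00 Casal Administrative Region.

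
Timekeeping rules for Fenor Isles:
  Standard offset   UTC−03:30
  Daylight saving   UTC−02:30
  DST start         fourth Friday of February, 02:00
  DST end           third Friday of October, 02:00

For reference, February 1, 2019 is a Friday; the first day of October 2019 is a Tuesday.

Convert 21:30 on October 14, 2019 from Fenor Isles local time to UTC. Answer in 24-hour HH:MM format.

00:00

1 February 2019 is a Friday, so the first Friday is February 1 and the fourth is February 22.
1 October 2019 is a Tuesday, so the first Friday is October 4 and the third is October 18.
Daylight saving runs 22 February – 18 October; October 14, 2019 is inside that window, so Fenor Isles is at UTC−02:30.
21:30 local + 2h30m = 00:00 UTC (rolling into the next day, 15 October 2019).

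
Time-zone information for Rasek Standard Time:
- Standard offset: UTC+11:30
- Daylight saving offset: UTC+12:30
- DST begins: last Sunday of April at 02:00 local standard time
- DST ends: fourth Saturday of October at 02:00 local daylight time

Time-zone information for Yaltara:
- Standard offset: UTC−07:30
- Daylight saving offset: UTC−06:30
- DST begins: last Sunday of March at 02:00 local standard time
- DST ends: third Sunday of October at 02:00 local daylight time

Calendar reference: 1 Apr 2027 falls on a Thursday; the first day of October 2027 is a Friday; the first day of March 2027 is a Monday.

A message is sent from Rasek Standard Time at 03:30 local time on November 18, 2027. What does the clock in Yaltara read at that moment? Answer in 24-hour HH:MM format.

08:30

1 April 2027 is a Thursday, so Sundays fall on 4, 11, 18, 25; the last is April 25.
1 October 2027 is a Friday, so the first Saturday is October 2 and the fourth is October 23.
November 18, 2027 is outside the daylight-saving period (25 April – 23 October), so Rasek Standard Time is on standard time, UTC+11:30.
03:30 Rasek Standard Time − 11h30m = 16:00 UTC (rolling into the previous day, 17 November 2027).
1 March 2027 is a Monday, so Sundays fall on 7, 14, 21, 28; the last is March 28.
1 October 2027 is a Friday, so the first Sunday is October 3 and the third is October 17.
At the standard offset (UTC−07:30), 16:00 UTC − 7h30m = 08:30 Yaltara standard time.
The standard-time date in Yaltara, November 17, 2027, is outside the daylight-saving period (28 March – 17 October), so Yaltara is on standard time, UTC−07:30.
16:00 UTC − 7h30m = 08:30 Yaltara.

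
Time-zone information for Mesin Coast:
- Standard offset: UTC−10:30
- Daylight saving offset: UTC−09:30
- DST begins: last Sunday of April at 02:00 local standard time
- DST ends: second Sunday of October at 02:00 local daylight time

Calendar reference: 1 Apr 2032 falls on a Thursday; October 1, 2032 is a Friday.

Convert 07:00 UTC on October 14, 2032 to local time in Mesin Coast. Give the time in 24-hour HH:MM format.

20:30

1 April 2032 is a Thursday, so Sundays fall on 4, 11, 18, 25; the last is April 25.
1 October 2032 is a Friday, so the first Sunday is October 3 and the second is October 10.
At the standard offset (UTC−10:30), 07:00 UTC − 10h30m = 20:30 Mesin Coast standard time (rolling into the previous day, 13 October 2032).
The standard-time date in Mesin Coast, October 13, 2032, is outside the daylight-saving period (25 April – 10 October), so Mesin Coast is on standard time, UTC−10:30.
07:00 UTC − 10h30m = 20:30 local (rolling into the previous day, 13 October 2032).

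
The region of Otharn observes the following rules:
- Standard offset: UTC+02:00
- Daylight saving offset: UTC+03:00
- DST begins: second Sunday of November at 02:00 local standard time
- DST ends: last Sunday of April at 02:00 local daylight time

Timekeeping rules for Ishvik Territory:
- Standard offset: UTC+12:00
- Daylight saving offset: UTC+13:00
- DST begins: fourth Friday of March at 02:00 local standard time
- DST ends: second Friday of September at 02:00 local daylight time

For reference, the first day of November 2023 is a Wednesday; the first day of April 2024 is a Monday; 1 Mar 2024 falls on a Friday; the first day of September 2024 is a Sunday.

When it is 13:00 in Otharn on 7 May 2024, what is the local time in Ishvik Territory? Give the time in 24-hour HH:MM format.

1 November 2023 is a Wednesday, so the first Sunday is November 5 and the second is November 12.
1 April 2024 is a Monday, so Sundays fall on 7, 14, 21, 28; the last is April 28.
7 May 2024 is outside the daylight-saving period (12 November 2023 – 28 April 2024), so Otharn is on standard time, UTC+02:00.
13:00 Otharn − 2h = 11:00 UTC.
1 March 2024 is a Friday, so the first Friday is March 1 and the fourth is March 22.
1 September 2024 is a Sunday, so the first Friday is September 6 and the second is September 13.
At the standard offset (UTC+12:00), 11:00 UTC + 12h = 23:00 Ishvik Territory standard time.
Daylight saving runs 22 March – 13 September; the standard-time date in Ishvik Territory, 7 May 2024, is inside that window, so Ishvik Territory is at UTC+13:00.
11:00 UTC + 13h = 00:00 Ishvik Territory (rolling into the next day, 8 May 2024).

00:00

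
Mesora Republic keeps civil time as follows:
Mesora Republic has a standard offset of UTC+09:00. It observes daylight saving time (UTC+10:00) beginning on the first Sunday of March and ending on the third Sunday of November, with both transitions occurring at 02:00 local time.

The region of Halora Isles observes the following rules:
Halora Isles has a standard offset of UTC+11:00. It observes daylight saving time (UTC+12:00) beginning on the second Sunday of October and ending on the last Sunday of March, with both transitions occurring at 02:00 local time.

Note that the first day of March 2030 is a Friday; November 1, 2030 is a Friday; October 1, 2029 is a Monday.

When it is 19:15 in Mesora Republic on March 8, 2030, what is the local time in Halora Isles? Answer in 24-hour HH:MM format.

1 March 2030 is a Friday, so the first Sunday is March 3.
1 November 2030 is a Friday, so the first Sunday is November 3 and the third is November 17.
Daylight saving runs 3 March – 17 November; March 8, 2030 is inside that window, so Mesora Republic is at UTC+10:00.
19:15 Mesora Republic − 10h = 09:15 UTC.
1 October 2029 is a Monday, so the first Sunday is October 7 and the second is October 14.
1 March 2030 is a Friday, so Sundays fall on 3, 10, 17, 24, 31; the last is March 31.
At the standard offset (UTC+11:00), 09:15 UTC + 11h = 20:15 Halora Isles standard time.
Daylight saving runs 14 October 2029 – 31 March 2030; the standard-time date in Halora Isles, March 8, 2030, is inside that window, so Halora Isles is at UTC+12:00.
09:15 UTC + 12h = 21:15 Halora Isles.

21:15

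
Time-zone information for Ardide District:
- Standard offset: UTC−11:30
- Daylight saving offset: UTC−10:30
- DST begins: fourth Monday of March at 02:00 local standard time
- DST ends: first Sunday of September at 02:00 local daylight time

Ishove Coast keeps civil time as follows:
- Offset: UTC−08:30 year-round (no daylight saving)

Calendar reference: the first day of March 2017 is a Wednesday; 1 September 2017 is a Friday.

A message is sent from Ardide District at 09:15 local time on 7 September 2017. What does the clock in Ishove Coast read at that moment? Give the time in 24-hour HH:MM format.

1 March 2017 is a Wednesday, so the first Monday is March 6 and the fourth is March 27.
1 September 2017 is a Friday, so the first Sunday is September 3.
7 September 2017 does not fall between 27 March and 3 September, so daylight saving is not in effect and Ardide District is at UTC−11:30.
09:15 Ardide District + 11h30m = 20:45 UTC.
Ishove Coast has no daylight saving, so its offset is UTC−08:30 year-round.
20:45 UTC − 8h30m = 12:15 Ishove Coast.

12:15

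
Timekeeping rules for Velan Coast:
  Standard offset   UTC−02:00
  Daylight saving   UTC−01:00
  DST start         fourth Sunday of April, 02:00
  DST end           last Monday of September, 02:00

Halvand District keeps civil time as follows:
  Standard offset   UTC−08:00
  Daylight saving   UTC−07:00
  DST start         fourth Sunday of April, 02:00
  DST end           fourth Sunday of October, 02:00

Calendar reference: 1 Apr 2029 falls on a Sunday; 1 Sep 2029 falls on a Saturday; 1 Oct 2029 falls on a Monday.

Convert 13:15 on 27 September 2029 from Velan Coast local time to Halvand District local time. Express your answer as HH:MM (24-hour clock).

1 April 2029 is a Sunday, so the first Sunday is April 1 and the fourth is April 22.
1 September 2029 is a Saturday, so Mondays fall on 3, 10, 17, 24; the last is September 24.
Daylight saving runs 22 April – 24 September; 27 September 2029 is outside that window, so Velan Coast is on standard time at UTC−02:00.
13:15 Velan Coast + 2h = 15:15 UTC.
1 April 2029 is a Sunday, so the first Sunday is April 1 and the fourth is April 22.
1 October 2029 is a Monday, so the first Sunday is October 7 and the fourth is October 28.
At the standard offset (UTC−08:00), 15:15 UTC − 8h = 07:15 Halvand District standard time.
The standard-time date in Halvand District, 27 September 2029, falls between 22 April and 28 October, so daylight saving is in effect and Halvand District is at UTC−07:00.
15:15 UTC − 7h = 08:15 Halvand District.

08:15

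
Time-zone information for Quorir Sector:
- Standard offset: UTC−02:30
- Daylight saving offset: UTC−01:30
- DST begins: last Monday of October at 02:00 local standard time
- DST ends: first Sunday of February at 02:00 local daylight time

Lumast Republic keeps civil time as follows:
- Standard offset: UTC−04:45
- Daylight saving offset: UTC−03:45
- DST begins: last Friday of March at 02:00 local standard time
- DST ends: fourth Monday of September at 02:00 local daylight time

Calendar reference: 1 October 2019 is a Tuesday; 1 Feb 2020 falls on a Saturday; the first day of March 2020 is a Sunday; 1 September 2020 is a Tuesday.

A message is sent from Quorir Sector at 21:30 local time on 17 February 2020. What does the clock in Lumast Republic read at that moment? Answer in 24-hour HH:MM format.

1 October 2019 is a Tuesday, so Mondays fall on 7, 14, 21, 28; the last is October 28.
1 February 2020 is a Saturday, so the first Sunday is February 2.
Daylight saving runs 28 October 2019 – 2 February 2020; 17 February 2020 is outside that window, so Quorir Sector is on standard time at UTC−02:30.
21:30 Quorir Sector + 2h30m = 00:00 UTC (rolling into the next day, 18 February 2020).
1 March 2020 is a Sunday, so Fridays fall on 6, 13, 20, 27; the last is March 27.
1 September 2020 is a Tuesday, so the first Monday is September 7 and the fourth is September 28.
At the standard offset (UTC−04:45), 00:00 UTC − 4h45m = 19:15 Lumast Republic standard time (rolling into the previous day, 17 February 2020).
Daylight saving runs 27 March – 28 September; the standard-time date in Lumast Republic, 17 February 2020, is outside that window, so Lumast Republic is on standard time at UTC−04:45.
00:00 UTC − 4h45m = 19:15 Lumast Republic (rolling into the previous day, 17 February 2020).

19:15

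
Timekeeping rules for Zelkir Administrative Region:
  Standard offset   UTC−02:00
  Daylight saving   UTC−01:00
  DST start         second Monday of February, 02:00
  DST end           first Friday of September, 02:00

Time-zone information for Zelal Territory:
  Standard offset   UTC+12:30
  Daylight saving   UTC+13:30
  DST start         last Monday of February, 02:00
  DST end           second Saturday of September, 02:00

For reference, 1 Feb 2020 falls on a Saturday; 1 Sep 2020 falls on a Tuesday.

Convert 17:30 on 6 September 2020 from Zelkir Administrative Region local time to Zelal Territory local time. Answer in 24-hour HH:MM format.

09:00

1 February 2020 is a Saturday, so the first Monday is February 3 and the second is February 10.
1 September 2020 is a Tuesday, so the first Friday is September 4.
6 September 2020 does not fall between 10 February and 4 September, so daylight saving is not in effect and Zelkir Administrative Region is at UTC−02:00.
17:30 Zelkir Administrative Region + 2h = 19:30 UTC.
1 February 2020 is a Saturday, so Mondays fall on 3, 10, 17, 24; the last is February 24.
1 September 2020 is a Tuesday, so the first Saturday is September 5 and the second is September 12.
At the standard offset (UTC+12:30), 19:30 UTC + 12h30m = 08:00 Zelal Territory standard time (rolling into the next day, 7 September 2020).
Daylight saving runs 24 February – 12 September; the standard-time date in Zelal Territory, 7 September 2020, is inside that window, so Zelal Territory is at UTC+13:30.
19:30 UTC + 13h30m = 09:00 Zelal Territory (rolling into the next day, 7 September 2020).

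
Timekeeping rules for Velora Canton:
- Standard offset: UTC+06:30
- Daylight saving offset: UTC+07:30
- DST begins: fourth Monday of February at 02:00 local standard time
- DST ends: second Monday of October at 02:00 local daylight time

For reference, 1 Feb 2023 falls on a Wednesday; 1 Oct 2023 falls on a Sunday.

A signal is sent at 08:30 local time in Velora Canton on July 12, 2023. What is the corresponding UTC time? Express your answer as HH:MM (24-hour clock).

01:00

1 February 2023 is a Wednesday, so the first Monday is February 6 and the fourth is February 27.
1 October 2023 is a Sunday, so the first Monday is October 2 and the second is October 9.
July 12, 2023 lies within the daylight-saving period (27 February – 9 October), so Velora Canton is on daylight time, UTC+07:30.
08:30 local − 7h30m = 01:00 UTC.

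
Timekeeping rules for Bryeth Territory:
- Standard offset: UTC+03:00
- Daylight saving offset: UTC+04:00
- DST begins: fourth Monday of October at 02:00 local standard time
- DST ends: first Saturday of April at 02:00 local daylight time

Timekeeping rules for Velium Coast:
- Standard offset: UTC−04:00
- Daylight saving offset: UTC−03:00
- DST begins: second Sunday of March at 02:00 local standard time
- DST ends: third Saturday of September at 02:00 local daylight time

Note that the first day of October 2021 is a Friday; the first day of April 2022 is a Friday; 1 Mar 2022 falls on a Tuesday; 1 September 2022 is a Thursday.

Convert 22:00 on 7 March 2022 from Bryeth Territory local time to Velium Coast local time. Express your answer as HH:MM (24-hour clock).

14:00

1 October 2021 is a Friday, so the first Monday is October 4 and the fourth is October 25.
1 April 2022 is a Friday, so the first Saturday is April 2.
Daylight saving runs 25 October 2021 – 2 April 2022; 7 March 2022 is inside that window, so Bryeth Territory is at UTC+04:00.
22:00 Bryeth Territory − 4h = 18:00 UTC.
1 March 2022 is a Tuesday, so the first Sunday is March 6 and the second is March 13.
1 September 2022 is a Thursday, so the first Saturday is September 3 and the third is September 17.
At the standard offset (UTC−04:00), 18:00 UTC − 4h = 14:00 Velium Coast standard time.
Daylight saving runs 13 March – 17 September; the standard-time date in Velium Coast, 7 March 2022, is outside that window, so Velium Coast is on standard time at UTC−04:00.
18:00 UTC − 4h = 14:00 Velium Coast.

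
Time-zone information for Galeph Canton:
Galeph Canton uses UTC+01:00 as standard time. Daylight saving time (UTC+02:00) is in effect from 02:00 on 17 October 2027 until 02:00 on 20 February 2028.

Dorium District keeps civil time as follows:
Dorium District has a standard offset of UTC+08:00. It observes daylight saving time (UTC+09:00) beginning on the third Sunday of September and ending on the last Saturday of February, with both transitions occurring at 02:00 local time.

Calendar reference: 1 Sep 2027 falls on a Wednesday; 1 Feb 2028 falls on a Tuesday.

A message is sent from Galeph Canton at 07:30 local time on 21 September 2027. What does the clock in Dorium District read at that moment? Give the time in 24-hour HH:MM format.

Daylight saving runs 17 October 2027 – 20 February 2028; 21 September 2027 is outside that window, so Galeph Canton is on standard time at UTC+01:00.
07:30 Galeph Canton − 1h = 06:30 UTC.
1 September 2027 is a Wednesday, so the first Sunday is September 5 and the third is September 19.
1 February 2028 is a Tuesday, so Saturdays fall on 5, 12, 19, 26; the last is February 26.
At the standard offset (UTC+08:00), 06:30 UTC + 8h = 14:30 Dorium District standard time.
Daylight saving runs 19 September 2027 – 26 February 2028; the standard-time date in Dorium District, 21 September 2027, is inside that window, so Dorium District is at UTC+09:00.
06:30 UTC + 9h = 15:30 Dorium District.

15:30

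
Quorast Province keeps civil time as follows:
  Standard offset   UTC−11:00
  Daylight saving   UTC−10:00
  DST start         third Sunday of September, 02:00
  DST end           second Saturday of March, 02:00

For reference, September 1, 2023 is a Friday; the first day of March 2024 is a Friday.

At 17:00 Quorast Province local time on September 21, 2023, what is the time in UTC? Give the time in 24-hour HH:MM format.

1 September 2023 is a Friday, so the first Sunday is September 3 and the third is September 17.
1 March 2024 is a Friday, so the first Saturday is March 2 and the second is March 9.
September 21, 2023 lies within the daylight-saving period (17 September 2023 – 9 March 2024), so Quorast Province is on daylight time, UTC−10:00.
17:00 local + 10h = 03:00 UTC (rolling into the next day, 22 September 2023).

03:00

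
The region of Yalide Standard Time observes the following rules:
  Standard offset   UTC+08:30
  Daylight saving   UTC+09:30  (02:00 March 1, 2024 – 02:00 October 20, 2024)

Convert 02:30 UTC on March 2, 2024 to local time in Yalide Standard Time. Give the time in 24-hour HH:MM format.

12:00

At the standard offset (UTC+08:30), 02:30 UTC + 8h30m = 11:00 Yalide Standard Time standard time.
The standard-time date in Yalide Standard Time, March 2, 2024, lies within the daylight-saving period (1 March – 20 October), so Yalide Standard Time is on daylight time, UTC+09:30.
02:30 UTC + 9h30m = 12:00 local.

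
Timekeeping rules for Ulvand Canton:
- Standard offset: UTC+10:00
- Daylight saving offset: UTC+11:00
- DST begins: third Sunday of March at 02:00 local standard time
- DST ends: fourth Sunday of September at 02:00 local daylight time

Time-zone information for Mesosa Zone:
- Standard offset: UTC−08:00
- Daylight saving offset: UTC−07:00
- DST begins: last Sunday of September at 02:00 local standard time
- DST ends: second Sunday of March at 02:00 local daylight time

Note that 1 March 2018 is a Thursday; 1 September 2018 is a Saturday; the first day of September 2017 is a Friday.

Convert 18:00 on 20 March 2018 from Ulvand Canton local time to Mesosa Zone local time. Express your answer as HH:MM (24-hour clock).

1 March 2018 is a Thursday, so the first Sunday is March 4 and the third is March 18.
1 September 2018 is a Saturday, so the first Sunday is September 2 and the fourth is September 23.
20 March 2018 falls between 18 March and 23 September, so daylight saving is in effect and Ulvand Canton is at UTC+11:00.
18:00 Ulvand Canton − 11h = 07:00 UTC.
1 September 2017 is a Friday, so Sundays fall on 3, 10, 17, 24; the last is September 24.
1 March 2018 is a Thursday, so the first Sunday is March 4 and the second is March 11.
At the standard offset (UTC−08:00), 07:00 UTC − 8h = 23:00 Mesosa Zone standard time (rolling into the previous day, 19 March 2018).
The standard-time date in Mesosa Zone, 19 March 2018, does not fall between 24 September 2017 and 11 March 2018, so daylight saving is not in effect and Mesosa Zone is at UTC−08:00.
07:00 UTC − 8h = 23:00 Mesosa Zone (rolling into the previous day, 19 March 2018).

23:00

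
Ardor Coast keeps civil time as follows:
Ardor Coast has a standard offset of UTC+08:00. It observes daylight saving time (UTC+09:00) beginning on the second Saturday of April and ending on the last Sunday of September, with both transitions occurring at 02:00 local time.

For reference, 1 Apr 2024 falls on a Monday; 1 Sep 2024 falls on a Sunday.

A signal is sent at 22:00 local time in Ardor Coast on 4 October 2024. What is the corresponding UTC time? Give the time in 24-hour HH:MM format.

1 April 2024 is a Monday, so the first Saturday is April 6 and the second is April 13.
1 September 2024 is a Sunday, so Sundays fall on 1, 8, 15, 22, 29; the last is September 29.
4 October 2024 is outside the daylight-saving period (13 April – 29 September), so Ardor Coast is on standard time, UTC+08:00.
22:00 local − 8h = 14:00 UTC.

14:00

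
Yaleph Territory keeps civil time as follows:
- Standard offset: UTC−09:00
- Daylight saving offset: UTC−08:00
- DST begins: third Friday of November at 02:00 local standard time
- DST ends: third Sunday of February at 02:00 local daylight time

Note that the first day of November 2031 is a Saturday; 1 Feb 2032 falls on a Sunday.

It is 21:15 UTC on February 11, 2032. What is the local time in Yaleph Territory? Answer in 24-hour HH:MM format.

13:15

1 November 2031 is a Saturday, so the first Friday is November 7 and the third is November 21.
1 February 2032 is a Sunday, so the first Sunday is February 1 and the third is February 15.
At the standard offset (UTC−09:00), 21:15 UTC − 9h = 12:15 Yaleph Territory standard time.
The standard-time date in Yaleph Territory, February 11, 2032, falls between 21 November 2031 and 15 February 2032, so daylight saving is in effect and Yaleph Territory is at UTC−08:00.
21:15 UTC − 8h = 13:15 local.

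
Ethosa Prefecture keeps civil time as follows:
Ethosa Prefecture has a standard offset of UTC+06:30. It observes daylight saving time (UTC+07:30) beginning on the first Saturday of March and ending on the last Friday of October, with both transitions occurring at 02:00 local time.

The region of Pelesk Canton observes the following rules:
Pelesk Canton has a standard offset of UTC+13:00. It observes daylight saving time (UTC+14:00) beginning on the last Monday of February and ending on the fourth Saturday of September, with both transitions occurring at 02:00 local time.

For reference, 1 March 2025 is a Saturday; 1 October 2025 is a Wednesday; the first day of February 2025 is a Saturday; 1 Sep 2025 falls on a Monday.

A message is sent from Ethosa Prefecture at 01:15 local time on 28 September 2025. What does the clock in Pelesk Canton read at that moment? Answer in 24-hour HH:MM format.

06:45

1 March 2025 is a Saturday, so the first Saturday is March 1.
1 October 2025 is a Wednesday, so Fridays fall on 3, 10, 17, 24, 31; the last is October 31.
28 September 2025 lies within the daylight-saving period (1 March – 31 October), so Ethosa Prefecture is on daylight time, UTC+07:30.
01:15 Ethosa Prefecture − 7h30m = 17:45 UTC (rolling into the previous day, 27 September 2025).
1 February 2025 is a Saturday, so Mondays fall on 3, 10, 17, 24; the last is February 24.
1 September 2025 is a Monday, so the first Saturday is September 6 and the fourth is September 27.
At the standard offset (UTC+13:00), 17:45 UTC + 13h = 06:45 Pelesk Canton standard time (rolling into the next day, 28 September 2025).
The standard-time date in Pelesk Canton, 28 September 2025, is outside the daylight-saving period (24 February – 27 September), so Pelesk Canton is on standard time, UTC+13:00.
17:45 UTC + 13h = 06:45 Pelesk Canton (rolling into the next day, 28 September 2025).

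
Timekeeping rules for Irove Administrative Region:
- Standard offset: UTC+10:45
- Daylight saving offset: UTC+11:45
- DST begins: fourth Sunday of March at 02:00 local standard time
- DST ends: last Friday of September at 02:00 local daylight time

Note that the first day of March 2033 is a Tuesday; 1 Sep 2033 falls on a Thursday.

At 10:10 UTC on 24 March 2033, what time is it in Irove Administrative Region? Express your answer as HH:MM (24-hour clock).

1 March 2033 is a Tuesday, so the first Sunday is March 6 and the fourth is March 27.
1 September 2033 is a Thursday, so Fridays fall on 2, 9, 16, 23, 30; the last is September 30.
At the standard offset (UTC+10:45), 10:10 UTC + 10h45m = 20:55 Irove Administrative Region standard time.
The standard-time date in Irove Administrative Region, 24 March 2033, does not fall between 27 March and 30 September, so daylight saving is not in effect and Irove Administrative Region is at UTC+10:45.
10:10 UTC + 10h45m = 20:55 local.

20:55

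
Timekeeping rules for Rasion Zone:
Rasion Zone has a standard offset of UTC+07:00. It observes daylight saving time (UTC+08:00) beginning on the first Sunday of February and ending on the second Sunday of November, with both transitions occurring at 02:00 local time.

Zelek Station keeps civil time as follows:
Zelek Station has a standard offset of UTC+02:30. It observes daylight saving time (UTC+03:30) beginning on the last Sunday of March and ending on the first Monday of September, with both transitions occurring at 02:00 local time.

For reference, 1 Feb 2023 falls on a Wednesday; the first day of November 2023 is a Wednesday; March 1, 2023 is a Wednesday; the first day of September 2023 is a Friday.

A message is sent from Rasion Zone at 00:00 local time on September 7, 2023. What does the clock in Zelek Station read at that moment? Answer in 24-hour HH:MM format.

1 February 2023 is a Wednesday, so the first Sunday is February 5.
1 November 2023 is a Wednesday, so the first Sunday is November 5 and the second is November 12.
September 7, 2023 falls between 5 February and 12 November, so daylight saving is in effect and Rasion Zone is at UTC+08:00.
00:00 Rasion Zone − 8h = 16:00 UTC (rolling into the previous day, 6 September 2023).
1 March 2023 is a Wednesday, so Sundays fall on 5, 12, 19, 26; the last is March 26.
1 September 2023 is a Friday, so the first Monday is September 4.
At the standard offset (UTC+02:30), 16:00 UTC + 2h30m = 18:30 Zelek Station standard time.
The standard-time date in Zelek Station, September 6, 2023, is outside the daylight-saving period (26 March – 4 September), so Zelek Station is on standard time, UTC+02:30.
16:00 UTC + 2h30m = 18:30 Zelek Station.

18:30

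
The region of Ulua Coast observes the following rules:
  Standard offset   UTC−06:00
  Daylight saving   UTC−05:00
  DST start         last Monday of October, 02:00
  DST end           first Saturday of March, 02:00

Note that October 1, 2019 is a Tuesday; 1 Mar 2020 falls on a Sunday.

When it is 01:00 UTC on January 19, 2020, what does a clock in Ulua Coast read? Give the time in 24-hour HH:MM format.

20:00

1 October 2019 is a Tuesday, so Mondays fall on 7, 14, 21, 28; the last is October 28.
1 March 2020 is a Sunday, so the first Saturday is March 7.
At the standard offset (UTC−06:00), 01:00 UTC − 6h = 19:00 Ulua Coast standard time (rolling into the previous day, 18 January 2020).
The standard-time date in Ulua Coast, January 18, 2020, falls between 28 October 2019 and 7 March 2020, so daylight saving is in effect and Ulua Coast is at UTC−05:00.
01:00 UTC − 5h = 20:00 local (rolling into the previous day, 18 January 2020).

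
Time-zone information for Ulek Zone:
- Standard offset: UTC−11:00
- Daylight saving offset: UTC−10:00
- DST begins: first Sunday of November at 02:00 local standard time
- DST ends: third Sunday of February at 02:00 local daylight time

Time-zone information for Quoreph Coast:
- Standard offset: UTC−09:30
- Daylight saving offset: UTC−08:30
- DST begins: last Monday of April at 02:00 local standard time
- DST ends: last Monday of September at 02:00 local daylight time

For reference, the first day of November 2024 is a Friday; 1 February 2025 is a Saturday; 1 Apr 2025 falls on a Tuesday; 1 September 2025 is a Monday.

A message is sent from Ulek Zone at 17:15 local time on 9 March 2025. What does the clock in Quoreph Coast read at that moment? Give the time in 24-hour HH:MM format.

18:45

1 November 2024 is a Friday, so the first Sunday is November 3.
1 February 2025 is a Saturday, so the first Sunday is February 2 and the third is February 16.
Daylight saving runs 3 November 2024 – 16 February 2025; 9 March 2025 is outside that window, so Ulek Zone is on standard time at UTC−11:00.
17:15 Ulek Zone + 11h = 04:15 UTC (rolling into the next day, 10 March 2025).
1 April 2025 is a Tuesday, so Mondays fall on 7, 14, 21, 28; the last is April 28.
1 September 2025 is a Monday, so Mondays fall on 1, 8, 15, 22, 29; the last is September 29.
At the standard offset (UTC−09:30), 04:15 UTC − 9h30m = 18:45 Quoreph Coast standard time (rolling into the previous day, 9 March 2025).
Daylight saving runs 28 April – 29 September; the standard-time date in Quoreph Coast, 9 March 2025, is outside that window, so Quoreph Coast is on standard time at UTC−09:30.
04:15 UTC − 9h30m = 18:45 Quoreph Coast (rolling into the previous day, 9 March 2025).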